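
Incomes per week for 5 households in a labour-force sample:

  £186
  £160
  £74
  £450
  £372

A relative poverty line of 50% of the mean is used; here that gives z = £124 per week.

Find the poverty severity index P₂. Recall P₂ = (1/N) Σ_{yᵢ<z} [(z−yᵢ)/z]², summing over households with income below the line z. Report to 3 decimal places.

0.033

Below z: £74 (q = 1 of N = 5).
Gap ratios (z−y)/z: (124−74)/124 = 0.4032.
Squared: 0.1626.
Sum = 0.162591; P₂ = 0.162591 / 5 = 0.033.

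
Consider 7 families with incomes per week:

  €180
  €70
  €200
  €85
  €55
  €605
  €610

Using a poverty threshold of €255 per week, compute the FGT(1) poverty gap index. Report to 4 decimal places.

0.3838

Below the line: €55, €70, €85, €180, €200 (q = 5 of N = 7).
Relative gaps: (255−55)/255 = 0.7843; (255−70)/255 = 0.7255; (255−85)/255 = 0.6667; (255−180)/255 = 0.2941; (255−200)/255 = 0.2157.
Σ = 2.686275. Dividing by the full population N = 7 gives P₁ = 0.3838.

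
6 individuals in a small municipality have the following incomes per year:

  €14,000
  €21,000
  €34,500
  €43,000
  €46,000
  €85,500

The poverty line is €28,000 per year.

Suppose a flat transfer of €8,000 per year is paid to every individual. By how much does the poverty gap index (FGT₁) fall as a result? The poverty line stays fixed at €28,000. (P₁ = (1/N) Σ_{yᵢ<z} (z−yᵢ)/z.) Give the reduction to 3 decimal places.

0.089

Before: below the line — €14,000, €21,000; poverty gap index (FGT₁) = 0.12500.
After the €8,000 transfer: below the line — €22,000; poverty gap index (FGT₁) = 0.03571.
Reduction = 0.12500 − 0.03571 = 0.089.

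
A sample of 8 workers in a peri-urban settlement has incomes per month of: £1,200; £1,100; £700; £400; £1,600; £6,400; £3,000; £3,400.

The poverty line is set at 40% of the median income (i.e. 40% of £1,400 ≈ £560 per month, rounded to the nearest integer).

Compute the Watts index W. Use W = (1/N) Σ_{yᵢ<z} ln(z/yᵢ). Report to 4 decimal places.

0.0421

Below z: £400 (q = 1 of N = 8).
Log shortfalls: ln(560/400) = 0.3365.
W = 0.336472 / 8 = 0.0421.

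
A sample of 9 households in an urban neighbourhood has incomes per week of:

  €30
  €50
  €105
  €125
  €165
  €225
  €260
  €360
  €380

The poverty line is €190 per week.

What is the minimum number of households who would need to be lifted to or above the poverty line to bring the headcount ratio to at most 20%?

5 of the 9 households are poor, so H = 5/9 = 0.556.
A headcount ratio of at most 20% allows at most ⌊0.20 × 9⌋ = 1 poor households.
So at least 5 − 1 = 4 must be lifted.

4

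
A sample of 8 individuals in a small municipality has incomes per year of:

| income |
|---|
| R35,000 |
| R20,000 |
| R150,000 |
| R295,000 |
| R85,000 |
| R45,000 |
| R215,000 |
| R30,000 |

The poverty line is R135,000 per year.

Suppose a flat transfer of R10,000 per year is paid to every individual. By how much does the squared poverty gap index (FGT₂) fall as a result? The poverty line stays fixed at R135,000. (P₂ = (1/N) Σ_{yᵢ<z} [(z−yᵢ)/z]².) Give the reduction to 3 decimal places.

0.060

Before: below the line — R20,000, R30,000, R35,000, R45,000, R85,000; squared poverty gap index (FGT₂) = 0.30761.
After the R10,000 transfer: below the line — R30,000, R40,000, R45,000, R55,000, R95,000; squared poverty gap index (FGT₂) = 0.24794.
Reduction = 0.30761 − 0.24794 = 0.060.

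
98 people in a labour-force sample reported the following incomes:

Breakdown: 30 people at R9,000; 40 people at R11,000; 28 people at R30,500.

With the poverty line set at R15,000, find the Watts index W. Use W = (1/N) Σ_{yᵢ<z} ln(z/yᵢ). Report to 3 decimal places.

Below z: 30×R9,000, 40×R11,000 (q = 70 of N = 98).
Log shortfalls: ln(15000/9000) = 0.5108 (×30); ln(15000/11000) = 0.3102 (×40).
W = 27.730966 / 98 = 0.283.

0.283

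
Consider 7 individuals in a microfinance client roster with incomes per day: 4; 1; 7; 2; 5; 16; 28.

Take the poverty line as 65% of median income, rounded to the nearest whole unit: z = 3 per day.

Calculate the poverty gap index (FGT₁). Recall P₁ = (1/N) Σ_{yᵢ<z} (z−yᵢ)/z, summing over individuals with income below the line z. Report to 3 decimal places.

Below the line: 1, 2 (q = 2 of N = 7).
Shortfall ratios: (3−1)/3 = 0.6667; (3−2)/3 = 0.3333.
Σ = 1.000000. Dividing by the full population N = 7 gives P₁ = 0.143.

0.143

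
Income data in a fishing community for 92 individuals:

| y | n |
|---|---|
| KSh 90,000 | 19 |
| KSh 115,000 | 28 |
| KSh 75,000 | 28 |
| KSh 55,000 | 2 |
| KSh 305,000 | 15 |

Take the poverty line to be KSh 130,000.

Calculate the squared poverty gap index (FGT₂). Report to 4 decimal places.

Below the line: 2×KSh 55,000, 28×KSh 75,000, 19×KSh 90,000, 28×KSh 115,000 (q = 77 of N = 92).
Relative gaps: (130000−55000)/130000 = 0.5769 (×2); (130000−75000)/130000 = 0.4231 (×28); (130000−90000)/130000 = 0.3077 (×19); (130000−115000)/130000 = 0.1154 (×28).
Squared: 0.3328 (×2); 0.1790 (×28); 0.0947 (×19); 0.0133 (×28).
Sum = 7.849112; P₂ = 7.849112 / 92 = 0.0853.

0.0853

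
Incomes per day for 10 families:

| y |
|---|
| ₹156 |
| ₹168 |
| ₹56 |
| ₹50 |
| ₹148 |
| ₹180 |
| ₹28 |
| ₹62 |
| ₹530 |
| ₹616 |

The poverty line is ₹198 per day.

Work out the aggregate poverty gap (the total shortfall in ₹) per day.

₹736

Below the line: ₹28, ₹50, ₹56, ₹62, ₹148, ₹156, ₹168, ₹180 (q = 8 of N = 10).
Individual gaps: 198−28 = 170; 198−50 = 148; 198−56 = 142; 198−62 = 136; 198−148 = 50; 198−156 = 42; 198−168 = 30; 198−180 = 18.
Aggregate gap = ₹736.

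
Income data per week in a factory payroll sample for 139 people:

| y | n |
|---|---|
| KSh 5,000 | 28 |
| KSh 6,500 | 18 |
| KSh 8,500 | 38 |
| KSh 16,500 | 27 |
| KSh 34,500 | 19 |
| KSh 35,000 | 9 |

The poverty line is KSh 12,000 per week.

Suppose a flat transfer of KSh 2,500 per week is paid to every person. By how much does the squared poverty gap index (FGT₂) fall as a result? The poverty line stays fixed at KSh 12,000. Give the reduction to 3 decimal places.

0.081

Before: below the line — 28×KSh 5,000, 18×KSh 6,500, 38×KSh 8,500; squared poverty gap index (FGT₂) = 0.11900.
After the KSh 2,500 transfer: below the line — 28×KSh 7,500, 18×KSh 9,000, 38×KSh 11,000; squared poverty gap index (FGT₂) = 0.03832.
Reduction = 0.11900 − 0.03832 = 0.081.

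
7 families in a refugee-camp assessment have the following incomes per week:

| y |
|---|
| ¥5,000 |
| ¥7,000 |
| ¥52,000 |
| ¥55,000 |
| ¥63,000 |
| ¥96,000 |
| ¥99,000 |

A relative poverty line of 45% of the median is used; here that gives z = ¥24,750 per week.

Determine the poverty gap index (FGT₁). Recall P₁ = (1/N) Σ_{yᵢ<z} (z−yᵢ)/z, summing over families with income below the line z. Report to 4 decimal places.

0.2165

Below z: ¥5,000, ¥7,000 (q = 2 of N = 7).
Gap ratios (z−y)/z: (24750−5000)/24750 = 0.7980; (24750−7000)/24750 = 0.7172.
Sum of shortfalls = 1.515152; P₁ averages over all N: 1.515152 / 7 = 0.2165.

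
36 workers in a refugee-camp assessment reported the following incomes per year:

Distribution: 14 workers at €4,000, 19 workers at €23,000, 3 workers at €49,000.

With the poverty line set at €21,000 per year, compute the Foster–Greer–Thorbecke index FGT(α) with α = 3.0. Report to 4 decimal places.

0.2063

Below the line: 14×€4,000 (q = 14 of N = 36).
Relative gaps: (21000−4000)/21000 = 0.8095 (×14).
Raised to α = 3.0: 0.53050 (×14).
Sum = 7.427060; FGT(3.0) = 7.427060 / 36 = 0.2063.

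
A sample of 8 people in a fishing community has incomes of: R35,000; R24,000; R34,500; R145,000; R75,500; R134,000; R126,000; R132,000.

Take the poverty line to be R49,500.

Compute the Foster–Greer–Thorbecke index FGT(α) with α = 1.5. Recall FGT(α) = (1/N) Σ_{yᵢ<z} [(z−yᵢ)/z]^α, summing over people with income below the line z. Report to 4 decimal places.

Poor units: R24,000, R34,500, R35,000 (q = 3 of N = 8).
Normalized shortfalls: (49500−24000)/49500 = 0.5152; (49500−34500)/49500 = 0.3030; (49500−35000)/49500 = 0.2929.
Raised to α = 1.5: 0.36975; 0.16681; 0.15854.
Sum = 0.695100; FGT(1.5) = 0.695100 / 8 = 0.0869.

0.0869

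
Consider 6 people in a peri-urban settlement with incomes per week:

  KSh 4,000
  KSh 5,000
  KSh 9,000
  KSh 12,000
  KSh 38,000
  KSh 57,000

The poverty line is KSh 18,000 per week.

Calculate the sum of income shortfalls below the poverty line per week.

Below the line: KSh 4,000, KSh 5,000, KSh 9,000, KSh 12,000 (q = 4 of N = 6).
Individual gaps: 18000−4000 = 14000; 18000−5000 = 13000; 18000−9000 = 9000; 18000−12000 = 6000.
Aggregate gap = KSh 42,000.

KSh 42,000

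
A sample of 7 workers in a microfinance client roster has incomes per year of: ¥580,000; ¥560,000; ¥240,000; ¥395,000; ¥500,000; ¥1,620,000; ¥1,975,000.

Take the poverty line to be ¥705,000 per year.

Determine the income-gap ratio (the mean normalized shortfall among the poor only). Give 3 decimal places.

Poor units: ¥240,000, ¥395,000, ¥500,000, ¥560,000, ¥580,000 (q = 5 of N = 7).
Relative gaps: 0.6596, 0.4397, 0.2908, 0.2057, 0.1773; sum = 1.773050.
The income-gap ratio divides by q (the poor only): 1.773050 / 5 = 0.355.

0.355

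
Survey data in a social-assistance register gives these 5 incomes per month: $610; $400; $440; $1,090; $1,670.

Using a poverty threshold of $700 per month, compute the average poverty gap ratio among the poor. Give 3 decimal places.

0.310

Poor units: $400, $440, $610 (q = 3 of N = 5).
Shortfall ratios (z−y)/z: 0.4286, 0.3714, 0.1286; sum = 0.928571.
I averages over the q = 3 poor units only: 0.928571 / 3 = 0.310.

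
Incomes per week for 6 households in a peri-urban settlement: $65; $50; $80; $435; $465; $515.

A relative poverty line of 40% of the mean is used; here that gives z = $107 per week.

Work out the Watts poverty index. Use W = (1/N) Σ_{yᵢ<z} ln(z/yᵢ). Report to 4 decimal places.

0.2583

Poor units: $50, $65, $80 (q = 3 of N = 6).
Log gaps: ln(107/50) = 0.7608; ln(107/65) = 0.4984; ln(107/80) = 0.2908.
W = 1.550050 / 6 = 0.2583.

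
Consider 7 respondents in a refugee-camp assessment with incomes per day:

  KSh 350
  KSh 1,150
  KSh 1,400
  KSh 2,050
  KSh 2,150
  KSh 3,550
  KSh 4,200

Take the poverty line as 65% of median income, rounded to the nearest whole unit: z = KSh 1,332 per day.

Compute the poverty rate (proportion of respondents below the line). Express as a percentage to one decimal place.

2 of the 7 respondents have income below KSh 1,332.
H = 2/7 = 28.6%.

28.6%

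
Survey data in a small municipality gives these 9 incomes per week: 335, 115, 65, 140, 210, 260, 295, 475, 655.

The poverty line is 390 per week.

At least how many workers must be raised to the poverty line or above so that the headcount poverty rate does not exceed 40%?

7 of the 9 workers are poor, so H = 7/9 = 0.778.
A headcount ratio of at most 40% allows at most ⌊0.40 × 9⌋ = 3 poor workers.
So at least 7 − 3 = 4 must be lifted.

4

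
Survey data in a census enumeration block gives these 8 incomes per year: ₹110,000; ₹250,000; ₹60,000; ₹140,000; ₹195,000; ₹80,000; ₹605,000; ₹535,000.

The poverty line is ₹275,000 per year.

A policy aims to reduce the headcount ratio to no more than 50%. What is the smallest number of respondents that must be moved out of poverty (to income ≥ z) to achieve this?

Currently q = 6 of N = 8 are below the line (H = 0.750).
A headcount ratio of at most 50% allows at most ⌊0.50 × 8⌋ = 4 poor respondents.
So at least 6 − 4 = 2 must be lifted.

2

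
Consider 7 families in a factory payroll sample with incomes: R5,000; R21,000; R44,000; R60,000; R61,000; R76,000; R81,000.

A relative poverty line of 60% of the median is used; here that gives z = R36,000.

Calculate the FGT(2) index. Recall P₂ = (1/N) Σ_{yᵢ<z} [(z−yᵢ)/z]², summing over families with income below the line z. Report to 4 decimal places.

Poor units: R5,000, R21,000 (q = 2 of N = 7).
Relative gaps: (36000−5000)/36000 = 0.8611; (36000−21000)/36000 = 0.4167.
Squared: 0.7415; 0.1736.
Sum = 0.915123; P₂ = 0.915123 / 7 = 0.1307.

0.1307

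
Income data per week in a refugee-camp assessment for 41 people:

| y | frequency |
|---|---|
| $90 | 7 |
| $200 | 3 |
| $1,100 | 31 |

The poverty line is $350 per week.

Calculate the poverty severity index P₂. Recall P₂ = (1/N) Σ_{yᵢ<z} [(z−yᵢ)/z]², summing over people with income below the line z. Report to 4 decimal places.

Poor units: 7×$90, 3×$200 (q = 10 of N = 41).
Gap ratios (z−y)/z: (350−90)/350 = 0.7429 (×7); (350−200)/350 = 0.4286 (×3).
Squared: 0.5518 (×7); 0.1837 (×3).
Sum = 4.413878; P₂ = 4.413878 / 41 = 0.1077.

0.1077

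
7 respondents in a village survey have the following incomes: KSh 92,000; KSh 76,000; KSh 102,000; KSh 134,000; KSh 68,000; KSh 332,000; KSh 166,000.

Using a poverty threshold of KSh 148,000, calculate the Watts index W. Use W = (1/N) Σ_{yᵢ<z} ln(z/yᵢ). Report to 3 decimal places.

0.342

Poor units: KSh 68,000, KSh 76,000, KSh 92,000, KSh 102,000, KSh 134,000 (q = 5 of N = 7).
Log shortfalls: ln(148000/68000) = 0.7777; ln(148000/76000) = 0.6665; ln(148000/92000) = 0.4754; ln(148000/102000) = 0.3722; ln(148000/134000) = 0.0994.
W = 2.391219 / 7 = 0.342.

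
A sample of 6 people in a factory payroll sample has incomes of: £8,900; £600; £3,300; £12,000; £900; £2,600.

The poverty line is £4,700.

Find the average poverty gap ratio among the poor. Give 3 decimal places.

0.606

Below the line: £600, £900, £2,600, £3,300 (q = 4 of N = 6).
Relative gaps: 0.8723, 0.8085, 0.4468, 0.2979; sum = 2.425532.
I averages over the q = 4 poor units only: 2.425532 / 4 = 0.606.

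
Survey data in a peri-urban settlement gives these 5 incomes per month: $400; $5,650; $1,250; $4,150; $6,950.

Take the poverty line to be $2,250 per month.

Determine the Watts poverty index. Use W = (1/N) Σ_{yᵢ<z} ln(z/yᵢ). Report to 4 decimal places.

0.4630

Below the line: $400, $1,250 (q = 2 of N = 5).
Log gaps: ln(2250/400) = 1.7272; ln(2250/1250) = 0.5878.
W = 2.315008 / 5 = 0.4630.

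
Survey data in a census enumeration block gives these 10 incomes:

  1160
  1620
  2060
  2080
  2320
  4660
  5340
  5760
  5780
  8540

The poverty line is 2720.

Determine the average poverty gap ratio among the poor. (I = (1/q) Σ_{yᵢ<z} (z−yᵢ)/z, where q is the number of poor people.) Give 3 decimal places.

Poor units: 1160, 1620, 2060, 2080, 2320 (q = 5 of N = 10).
Relative gaps: 0.5735, 0.4044, 0.2426, 0.2353, 0.1471; sum = 1.602941.
I averages over the q = 5 poor units only: 1.602941 / 5 = 0.321.

0.321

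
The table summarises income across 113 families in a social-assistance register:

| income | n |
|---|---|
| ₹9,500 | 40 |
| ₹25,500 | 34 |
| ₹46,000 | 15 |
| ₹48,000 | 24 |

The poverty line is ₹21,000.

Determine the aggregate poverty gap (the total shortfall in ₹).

₹460,000

Below z: 40×₹9,500 (q = 40 of N = 113).
Individual gaps: 40×(21000−9500) = 460000.
Aggregate gap = ₹460,000.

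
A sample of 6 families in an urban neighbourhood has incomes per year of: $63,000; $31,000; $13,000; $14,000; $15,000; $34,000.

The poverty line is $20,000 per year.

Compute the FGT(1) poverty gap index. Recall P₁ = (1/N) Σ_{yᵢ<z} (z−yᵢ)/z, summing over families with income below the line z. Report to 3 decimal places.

Incomes under z: $13,000, $14,000, $15,000 (q = 3 of N = 6).
Gap ratios (z−y)/z: (20000−13000)/20000 = 0.3500; (20000−14000)/20000 = 0.3000; (20000−15000)/20000 = 0.2500.
Sum of shortfalls = 0.900000; P₁ averages over all N: 0.900000 / 6 = 0.150.

0.150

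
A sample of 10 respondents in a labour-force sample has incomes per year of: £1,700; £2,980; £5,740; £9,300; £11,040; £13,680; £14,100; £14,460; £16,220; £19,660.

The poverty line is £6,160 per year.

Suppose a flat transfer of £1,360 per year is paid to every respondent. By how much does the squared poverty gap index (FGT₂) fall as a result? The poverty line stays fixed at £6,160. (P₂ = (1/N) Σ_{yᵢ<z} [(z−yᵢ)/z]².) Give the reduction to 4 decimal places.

0.0455

Before: below the line — £1,700, £2,980, £5,740; squared poverty gap index (FGT₂) = 0.079536.
After the £1,360 transfer: below the line — £3,060, £4,340; squared poverty gap index (FGT₂) = 0.034055.
Reduction = 0.079536 − 0.034055 = 0.0455.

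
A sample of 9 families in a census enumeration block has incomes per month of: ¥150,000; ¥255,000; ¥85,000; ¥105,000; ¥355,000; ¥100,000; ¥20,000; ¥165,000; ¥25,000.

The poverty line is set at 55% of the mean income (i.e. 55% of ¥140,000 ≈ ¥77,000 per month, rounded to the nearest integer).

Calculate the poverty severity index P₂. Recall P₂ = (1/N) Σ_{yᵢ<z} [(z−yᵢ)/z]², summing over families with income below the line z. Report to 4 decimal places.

Poor units: ¥20,000, ¥25,000 (q = 2 of N = 9).
Normalized shortfalls: (77000−20000)/77000 = 0.7403; (77000−25000)/77000 = 0.6753.
Squared: 0.5480; 0.4561.
Sum = 1.004048; P₂ = 1.004048 / 9 = 0.1116.

0.1116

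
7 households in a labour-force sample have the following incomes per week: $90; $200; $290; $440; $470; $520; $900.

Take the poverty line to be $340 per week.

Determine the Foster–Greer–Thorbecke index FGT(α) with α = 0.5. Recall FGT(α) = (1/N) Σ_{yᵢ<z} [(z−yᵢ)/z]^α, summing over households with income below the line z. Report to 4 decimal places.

Below the line: $90, $200, $290 (q = 3 of N = 7).
Normalized shortfalls: (340−90)/340 = 0.7353; (340−200)/340 = 0.4118; (340−290)/340 = 0.1471.
Raised to α = 0.5: 0.85749; 0.64169; 0.38348.
Sum = 1.882664; FGT(0.5) = 1.882664 / 7 = 0.2690.

0.2690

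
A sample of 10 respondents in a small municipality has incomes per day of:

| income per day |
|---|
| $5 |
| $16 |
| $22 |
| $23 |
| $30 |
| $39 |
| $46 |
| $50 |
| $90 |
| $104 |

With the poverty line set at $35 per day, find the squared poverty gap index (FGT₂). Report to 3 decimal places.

Below z: $5, $16, $22, $23, $30 (q = 5 of N = 10).
Relative gaps: (35−5)/35 = 0.8571; (35−16)/35 = 0.5429; (35−22)/35 = 0.3714; (35−23)/35 = 0.3429; (35−30)/35 = 0.1429.
Squared: 0.7347; 0.2947; 0.1380; 0.1176; 0.0204.
Sum = 1.305306; P₂ = 1.305306 / 10 = 0.131.

0.131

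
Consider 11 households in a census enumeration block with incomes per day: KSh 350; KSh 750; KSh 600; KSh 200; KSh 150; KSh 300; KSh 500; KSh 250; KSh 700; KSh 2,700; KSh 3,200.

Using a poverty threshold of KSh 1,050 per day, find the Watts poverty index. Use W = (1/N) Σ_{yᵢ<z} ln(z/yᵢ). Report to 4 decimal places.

0.8576

Incomes under z: KSh 150, KSh 200, KSh 250, KSh 300, KSh 350, KSh 500, KSh 600, KSh 700, KSh 750 (q = 9 of N = 11).
Log gaps: ln(1050/150) = 1.9459; ln(1050/200) = 1.6582; ln(1050/250) = 1.4351; ln(1050/300) = 1.2528; ln(1050/350) = 1.0986; ln(1050/500) = 0.7419; ln(1050/600) = 0.5596; ln(1050/700) = 0.4055; ln(1050/750) = 0.3365.
W = 9.434088 / 11 = 0.8576.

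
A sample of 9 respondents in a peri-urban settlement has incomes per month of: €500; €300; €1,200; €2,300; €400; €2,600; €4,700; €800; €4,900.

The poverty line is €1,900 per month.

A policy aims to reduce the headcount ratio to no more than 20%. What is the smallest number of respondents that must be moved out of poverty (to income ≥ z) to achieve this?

Currently q = 5 of N = 9 are below the line (H = 0.556).
A headcount ratio of at most 20% allows at most ⌊0.20 × 9⌋ = 1 poor respondents.
So at least 5 − 1 = 4 must be lifted.

4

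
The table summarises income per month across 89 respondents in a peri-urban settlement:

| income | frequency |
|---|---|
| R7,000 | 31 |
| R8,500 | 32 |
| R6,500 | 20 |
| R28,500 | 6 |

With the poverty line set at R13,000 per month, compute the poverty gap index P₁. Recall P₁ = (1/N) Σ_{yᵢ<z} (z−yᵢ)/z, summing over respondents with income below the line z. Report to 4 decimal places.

Below z: 20×R6,500, 31×R7,000, 32×R8,500 (q = 83 of N = 89).
Shortfall ratios: (13000−6500)/13000 = 0.5000 (×20); (13000−7000)/13000 = 0.4615 (×31); (13000−8500)/13000 = 0.3462 (×32).
Σ = 35.384615. Dividing by the full population N = 89 gives P₁ = 0.3976.

0.3976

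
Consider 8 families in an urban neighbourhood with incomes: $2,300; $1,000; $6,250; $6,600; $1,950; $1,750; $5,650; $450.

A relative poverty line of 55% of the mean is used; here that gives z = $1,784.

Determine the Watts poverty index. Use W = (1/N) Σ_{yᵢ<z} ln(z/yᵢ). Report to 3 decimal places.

Below z: $450, $1,000, $1,750 (q = 3 of N = 8).
Log gaps: ln(1784/450) = 1.3774; ln(1784/1000) = 0.5789; ln(1784/1750) = 0.0192.
W = 1.975466 / 8 = 0.247.

0.247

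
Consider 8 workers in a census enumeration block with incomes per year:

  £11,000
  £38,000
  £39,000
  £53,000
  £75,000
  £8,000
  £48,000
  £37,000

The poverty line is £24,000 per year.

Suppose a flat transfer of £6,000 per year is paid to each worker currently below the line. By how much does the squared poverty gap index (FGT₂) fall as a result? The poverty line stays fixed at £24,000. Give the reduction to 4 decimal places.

0.0599

Before: below the line — £8,000, £11,000; squared poverty gap index (FGT₂) = 0.092231.
After the £6,000 transfer: below the line — £14,000, £17,000; squared poverty gap index (FGT₂) = 0.032335.
Reduction = 0.092231 − 0.032335 = 0.0599.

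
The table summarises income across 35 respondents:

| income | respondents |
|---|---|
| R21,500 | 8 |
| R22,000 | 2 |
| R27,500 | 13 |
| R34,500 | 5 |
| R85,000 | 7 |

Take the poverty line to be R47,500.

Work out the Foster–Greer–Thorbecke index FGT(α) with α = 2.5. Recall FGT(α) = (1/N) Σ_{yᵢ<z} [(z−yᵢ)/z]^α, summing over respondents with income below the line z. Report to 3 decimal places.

0.111

Below z: 8×R21,500, 2×R22,000, 13×R27,500, 5×R34,500 (q = 28 of N = 35).
Gap ratios (z−y)/z: (47500−21500)/47500 = 0.5474 (×8); (47500−22000)/47500 = 0.5368 (×2); (47500−27500)/47500 = 0.4211 (×13); (47500−34500)/47500 = 0.2737 (×5).
Raised to α = 2.5: 0.22167 (×8); 0.21116 (×2); 0.11504 (×13); 0.03919 (×5).
Sum = 3.887074; FGT(2.5) = 3.887074 / 35 = 0.111.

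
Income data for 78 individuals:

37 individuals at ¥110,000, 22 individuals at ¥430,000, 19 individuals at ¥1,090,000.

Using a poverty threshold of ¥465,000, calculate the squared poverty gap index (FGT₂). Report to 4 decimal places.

Below the line: 37×¥110,000, 22×¥430,000 (q = 59 of N = 78).
Gap ratios (z−y)/z: (465000−110000)/465000 = 0.7634 (×37); (465000−430000)/465000 = 0.0753 (×22).
Squared: 0.5828 (×37); 0.0057 (×22).
Sum = 21.689791; P₂ = 21.689791 / 78 = 0.2781.

0.2781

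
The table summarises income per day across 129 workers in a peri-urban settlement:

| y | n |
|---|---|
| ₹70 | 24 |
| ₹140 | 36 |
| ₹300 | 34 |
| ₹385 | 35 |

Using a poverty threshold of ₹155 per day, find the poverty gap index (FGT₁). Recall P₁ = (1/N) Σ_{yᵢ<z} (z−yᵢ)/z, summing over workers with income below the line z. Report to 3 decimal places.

Poor units: 24×₹70, 36×₹140 (q = 60 of N = 129).
Gap ratios (z−y)/z: (155−70)/155 = 0.5484 (×24); (155−140)/155 = 0.0968 (×36).
Sum of shortfalls = 16.645161; P₁ averages over all N: 16.645161 / 129 = 0.129.

0.129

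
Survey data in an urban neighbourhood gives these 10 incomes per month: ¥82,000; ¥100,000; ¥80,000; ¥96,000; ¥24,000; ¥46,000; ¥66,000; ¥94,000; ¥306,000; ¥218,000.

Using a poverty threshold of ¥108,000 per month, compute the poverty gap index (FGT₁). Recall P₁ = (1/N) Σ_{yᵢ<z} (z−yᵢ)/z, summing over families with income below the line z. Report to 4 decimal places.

Poor units: ¥24,000, ¥46,000, ¥66,000, ¥80,000, ¥82,000, ¥94,000, ¥96,000, ¥100,000 (q = 8 of N = 10).
Gap ratios (z−y)/z: (108000−24000)/108000 = 0.7778; (108000−46000)/108000 = 0.5741; (108000−66000)/108000 = 0.3889; (108000−80000)/108000 = 0.2593; (108000−82000)/108000 = 0.2407; (108000−94000)/108000 = 0.1296; (108000−96000)/108000 = 0.1111; (108000−100000)/108000 = 0.0741.
Σ = 2.555556. Dividing by the full population N = 10 gives P₁ = 0.2556.

0.2556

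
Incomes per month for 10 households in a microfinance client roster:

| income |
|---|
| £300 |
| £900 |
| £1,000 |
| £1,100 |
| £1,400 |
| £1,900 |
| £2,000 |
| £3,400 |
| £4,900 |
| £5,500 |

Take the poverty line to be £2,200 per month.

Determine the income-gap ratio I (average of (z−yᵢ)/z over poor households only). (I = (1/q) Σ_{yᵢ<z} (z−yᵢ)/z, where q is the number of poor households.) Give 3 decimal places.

0.442

Below the line: £300, £900, £1,000, £1,100, £1,400, £1,900, £2,000 (q = 7 of N = 10).
Shortfall ratios (z−y)/z: 0.8636, 0.5909, 0.5455, 0.5000, 0.3636, 0.1364, 0.0909; sum = 3.090909.
I averages over the q = 7 poor units only: 3.090909 / 7 = 0.442.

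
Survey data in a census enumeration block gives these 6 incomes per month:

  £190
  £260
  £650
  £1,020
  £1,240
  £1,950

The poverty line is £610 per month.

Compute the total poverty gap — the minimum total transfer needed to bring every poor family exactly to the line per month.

£770

Below the line: £190, £260 (q = 2 of N = 6).
Individual gaps: 610−190 = 420; 610−260 = 350.
Aggregate gap = £770.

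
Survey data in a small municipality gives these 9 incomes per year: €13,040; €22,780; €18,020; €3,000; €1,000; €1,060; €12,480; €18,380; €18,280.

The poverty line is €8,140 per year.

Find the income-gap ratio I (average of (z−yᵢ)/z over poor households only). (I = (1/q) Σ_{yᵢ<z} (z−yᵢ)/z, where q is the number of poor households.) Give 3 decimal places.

Below z: €1,000, €1,060, €3,000 (q = 3 of N = 9).
Relative gaps: 0.8771, 0.8698, 0.6314; sum = 2.378378.
The income-gap ratio divides by q (the poor only): 2.378378 / 3 = 0.793.

0.793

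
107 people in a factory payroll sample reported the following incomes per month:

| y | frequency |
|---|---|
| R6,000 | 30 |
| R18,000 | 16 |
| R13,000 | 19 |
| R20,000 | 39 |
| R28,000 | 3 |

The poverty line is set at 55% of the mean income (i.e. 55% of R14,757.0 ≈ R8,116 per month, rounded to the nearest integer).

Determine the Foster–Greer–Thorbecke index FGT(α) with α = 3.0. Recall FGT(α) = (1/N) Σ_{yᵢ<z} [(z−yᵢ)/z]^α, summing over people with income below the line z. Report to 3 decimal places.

0.005

Below the line: 30×R6,000 (q = 30 of N = 107).
Normalized shortfalls: (8116−6000)/8116 = 0.2607 (×30).
Raised to α = 3.0: 0.01772 (×30).
Sum = 0.531670; FGT(3.0) = 0.531670 / 107 = 0.005.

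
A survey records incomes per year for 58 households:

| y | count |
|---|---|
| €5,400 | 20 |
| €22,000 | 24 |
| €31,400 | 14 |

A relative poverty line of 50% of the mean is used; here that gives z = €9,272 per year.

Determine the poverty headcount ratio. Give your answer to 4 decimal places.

20 of the 58 households have income below €9,272.
H = 20/58 = 0.3448.

0.3448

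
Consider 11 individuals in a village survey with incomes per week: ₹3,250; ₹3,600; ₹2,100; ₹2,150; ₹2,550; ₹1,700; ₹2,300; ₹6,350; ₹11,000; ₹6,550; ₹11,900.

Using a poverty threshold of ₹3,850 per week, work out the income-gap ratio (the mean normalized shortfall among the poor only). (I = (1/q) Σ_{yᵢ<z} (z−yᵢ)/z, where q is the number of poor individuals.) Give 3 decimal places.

Incomes under z: ₹1,700, ₹2,100, ₹2,150, ₹2,300, ₹2,550, ₹3,250, ₹3,600 (q = 7 of N = 11).
Relative gaps: 0.5584, 0.4545, 0.4416, 0.4026, 0.3377, 0.1558, 0.0649; sum = 2.415584.
The income-gap ratio divides by q (the poor only): 2.415584 / 7 = 0.345.

0.345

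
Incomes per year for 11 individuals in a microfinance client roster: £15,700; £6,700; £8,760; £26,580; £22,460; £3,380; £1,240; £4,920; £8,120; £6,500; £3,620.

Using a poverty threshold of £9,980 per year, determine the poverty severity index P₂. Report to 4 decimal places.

Poor units: £1,240, £3,380, £3,620, £4,920, £6,500, £6,700, £8,120, £8,760 (q = 8 of N = 11).
Shortfall ratios: (9980−1240)/9980 = 0.8758; (9980−3380)/9980 = 0.6613; (9980−3620)/9980 = 0.6373; (9980−4920)/9980 = 0.5070; (9980−6500)/9980 = 0.3487; (9980−6700)/9980 = 0.3287; (9980−8120)/9980 = 0.1864; (9980−8760)/9980 = 0.1222.
Squared: 0.7669; 0.4373; 0.4061; 0.2571; 0.1216; 0.1080; 0.0347; 0.0149.
Sum = 2.146754; P₂ = 2.146754 / 11 = 0.1952.

0.1952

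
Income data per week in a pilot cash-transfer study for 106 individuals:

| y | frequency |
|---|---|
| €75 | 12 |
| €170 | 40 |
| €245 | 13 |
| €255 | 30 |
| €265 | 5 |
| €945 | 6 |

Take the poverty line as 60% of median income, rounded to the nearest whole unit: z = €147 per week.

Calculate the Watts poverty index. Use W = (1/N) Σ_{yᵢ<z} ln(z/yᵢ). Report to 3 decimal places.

Below z: 12×€75 (q = 12 of N = 106).
ln(z/y) terms: ln(147/75) = 0.6729 (×12).
W = 8.075334 / 106 = 0.076.

0.076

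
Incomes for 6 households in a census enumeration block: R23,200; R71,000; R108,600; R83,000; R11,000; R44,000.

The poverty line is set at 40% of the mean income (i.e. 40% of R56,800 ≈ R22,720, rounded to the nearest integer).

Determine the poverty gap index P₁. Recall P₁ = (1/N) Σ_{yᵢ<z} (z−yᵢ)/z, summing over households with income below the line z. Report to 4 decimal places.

0.0860

Below z: R11,000 (q = 1 of N = 6).
Shortfall ratios: (22720−11000)/22720 = 0.5158.
Σ = 0.515845. Dividing by the full population N = 6 gives P₁ = 0.0860.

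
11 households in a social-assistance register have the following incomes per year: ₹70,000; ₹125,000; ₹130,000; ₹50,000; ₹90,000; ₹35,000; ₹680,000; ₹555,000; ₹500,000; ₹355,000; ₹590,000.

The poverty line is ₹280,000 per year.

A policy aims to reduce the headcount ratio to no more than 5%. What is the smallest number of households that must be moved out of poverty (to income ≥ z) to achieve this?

Currently q = 6 of N = 11 are below the line (H = 0.545).
A headcount ratio of at most 5% allows at most ⌊0.05 × 11⌋ = 0 poor households.
So at least 6 − 0 = 6 must be lifted.

6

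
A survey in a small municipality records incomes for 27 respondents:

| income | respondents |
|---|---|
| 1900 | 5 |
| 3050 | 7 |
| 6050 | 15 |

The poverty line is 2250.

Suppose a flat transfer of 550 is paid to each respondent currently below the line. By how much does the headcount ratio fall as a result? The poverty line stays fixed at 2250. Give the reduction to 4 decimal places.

Before: below the line — 5×1900; headcount ratio = 0.185185.
After the 550 transfer: below the line — none; headcount ratio = 0.000000.
Reduction = 0.185185 − 0.000000 = 0.1852.

0.1852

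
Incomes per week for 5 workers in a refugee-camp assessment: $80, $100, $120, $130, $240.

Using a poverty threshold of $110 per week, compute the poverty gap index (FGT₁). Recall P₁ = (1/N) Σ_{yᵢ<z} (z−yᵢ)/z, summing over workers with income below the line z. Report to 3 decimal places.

Poor units: $80, $100 (q = 2 of N = 5).
Relative gaps: (110−80)/110 = 0.2727; (110−100)/110 = 0.0909.
Sum of shortfalls = 0.363636; P₁ averages over all N: 0.363636 / 5 = 0.073.

0.073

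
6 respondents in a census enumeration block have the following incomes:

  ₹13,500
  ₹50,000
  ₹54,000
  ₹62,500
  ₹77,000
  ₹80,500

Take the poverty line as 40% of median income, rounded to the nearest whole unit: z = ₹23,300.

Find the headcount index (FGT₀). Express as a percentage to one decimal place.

16.7%

1 of the 6 respondents have income below ₹23,300.
H = 1/6 = 16.7%.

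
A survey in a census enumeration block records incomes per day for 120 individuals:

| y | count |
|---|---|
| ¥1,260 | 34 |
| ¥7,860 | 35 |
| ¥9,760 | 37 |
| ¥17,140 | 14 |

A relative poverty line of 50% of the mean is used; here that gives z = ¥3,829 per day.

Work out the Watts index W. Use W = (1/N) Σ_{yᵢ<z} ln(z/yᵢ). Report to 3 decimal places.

0.315

Below the line: 34×¥1,260 (q = 34 of N = 120).
Log shortfalls: ln(3829/1260) = 1.1115 (×34).
W = 37.790726 / 120 = 0.315.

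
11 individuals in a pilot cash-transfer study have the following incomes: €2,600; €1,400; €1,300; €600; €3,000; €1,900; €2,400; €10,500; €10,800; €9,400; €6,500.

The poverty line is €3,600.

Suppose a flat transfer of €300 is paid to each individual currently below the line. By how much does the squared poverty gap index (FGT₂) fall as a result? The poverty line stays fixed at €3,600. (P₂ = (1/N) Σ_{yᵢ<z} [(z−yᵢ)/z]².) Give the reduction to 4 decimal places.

Before: below the line — €600, €1,300, €1,400, €1,900, €2,400, €2,600, €3,000; squared poverty gap index (FGT₂) = 0.174102.
After the €300 transfer: below the line — €900, €1,600, €1,700, €2,200, €2,700, €2,900, €3,300; squared poverty gap index (FGT₂) = 0.128016.
Reduction = 0.174102 − 0.128016 = 0.0461.

0.0461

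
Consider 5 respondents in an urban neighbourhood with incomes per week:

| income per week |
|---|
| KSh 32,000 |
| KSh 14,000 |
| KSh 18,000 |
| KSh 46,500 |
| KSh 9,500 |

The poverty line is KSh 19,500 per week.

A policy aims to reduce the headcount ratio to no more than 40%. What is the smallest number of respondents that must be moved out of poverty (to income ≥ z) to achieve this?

3 of the 5 respondents are poor, so H = 3/5 = 0.600.
A headcount ratio of at most 40% allows at most ⌊0.40 × 5⌋ = 2 poor respondents.
So at least 3 − 2 = 1 must be lifted.

1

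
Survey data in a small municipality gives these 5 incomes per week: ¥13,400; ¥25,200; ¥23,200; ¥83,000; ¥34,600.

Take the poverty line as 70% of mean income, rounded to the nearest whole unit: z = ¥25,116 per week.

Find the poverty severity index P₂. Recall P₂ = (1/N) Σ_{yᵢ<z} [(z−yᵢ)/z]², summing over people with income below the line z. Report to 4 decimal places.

0.0447

Below z: ¥13,400, ¥23,200 (q = 2 of N = 5).
Gap ratios (z−y)/z: (25116−13400)/25116 = 0.4665; (25116−23200)/25116 = 0.0763.
Squared: 0.2176; 0.0058.
Sum = 0.223419; P₂ = 0.223419 / 5 = 0.0447.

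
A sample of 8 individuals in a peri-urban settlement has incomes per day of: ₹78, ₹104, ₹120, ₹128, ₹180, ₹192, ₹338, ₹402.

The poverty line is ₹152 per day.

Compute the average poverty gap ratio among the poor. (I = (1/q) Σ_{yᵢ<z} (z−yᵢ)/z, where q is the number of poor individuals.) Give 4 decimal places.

0.2928

Below the line: ₹78, ₹104, ₹120, ₹128 (q = 4 of N = 8).
Relative gaps: 0.4868, 0.3158, 0.2105, 0.1579; sum = 1.171053.
I averages over the q = 4 poor units only: 1.171053 / 4 = 0.2928.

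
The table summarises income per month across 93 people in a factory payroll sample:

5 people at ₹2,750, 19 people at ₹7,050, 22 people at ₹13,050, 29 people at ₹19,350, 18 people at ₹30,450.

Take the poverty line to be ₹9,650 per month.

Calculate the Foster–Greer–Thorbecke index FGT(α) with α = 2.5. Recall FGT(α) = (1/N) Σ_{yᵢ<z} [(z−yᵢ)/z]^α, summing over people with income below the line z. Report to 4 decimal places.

Poor units: 5×₹2,750, 19×₹7,050 (q = 24 of N = 93).
Relative gaps: (9650−2750)/9650 = 0.7150 (×5); (9650−7050)/9650 = 0.2694 (×19).
Raised to α = 2.5: 0.43232 (×5); 0.03768 (×19).
Sum = 2.877523; FGT(2.5) = 2.877523 / 93 = 0.0309.

0.0309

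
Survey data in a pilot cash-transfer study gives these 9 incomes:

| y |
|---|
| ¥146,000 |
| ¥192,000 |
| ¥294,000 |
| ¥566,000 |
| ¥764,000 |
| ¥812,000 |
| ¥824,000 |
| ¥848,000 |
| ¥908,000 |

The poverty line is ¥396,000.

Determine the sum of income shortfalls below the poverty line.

¥556,000

Incomes under z: ¥146,000, ¥192,000, ¥294,000 (q = 3 of N = 9).
Individual gaps: 396000−146000 = 250000; 396000−192000 = 204000; 396000−294000 = 102000.
Aggregate gap = ¥556,000.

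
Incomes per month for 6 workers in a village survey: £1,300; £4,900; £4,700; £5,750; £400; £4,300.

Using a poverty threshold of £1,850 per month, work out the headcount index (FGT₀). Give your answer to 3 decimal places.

0.333

2 of the 6 workers have income below £1,850.
H = 2/6 = 0.333.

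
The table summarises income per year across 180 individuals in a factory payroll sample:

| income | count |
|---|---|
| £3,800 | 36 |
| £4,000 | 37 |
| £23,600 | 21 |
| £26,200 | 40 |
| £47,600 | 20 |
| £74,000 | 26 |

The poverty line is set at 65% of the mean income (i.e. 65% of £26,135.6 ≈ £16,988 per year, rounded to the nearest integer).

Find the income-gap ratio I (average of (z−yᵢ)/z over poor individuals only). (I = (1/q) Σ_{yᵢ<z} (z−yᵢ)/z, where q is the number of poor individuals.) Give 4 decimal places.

Below the line: 36×£3,800, 37×£4,000 (q = 73 of N = 180).
Shortfall ratios (z−y)/z: 0.7763 (×36), 0.7645 (×37); sum = 56.235225.
The income-gap ratio divides by q (the poor only): 56.235225 / 73 = 0.7703.

0.7703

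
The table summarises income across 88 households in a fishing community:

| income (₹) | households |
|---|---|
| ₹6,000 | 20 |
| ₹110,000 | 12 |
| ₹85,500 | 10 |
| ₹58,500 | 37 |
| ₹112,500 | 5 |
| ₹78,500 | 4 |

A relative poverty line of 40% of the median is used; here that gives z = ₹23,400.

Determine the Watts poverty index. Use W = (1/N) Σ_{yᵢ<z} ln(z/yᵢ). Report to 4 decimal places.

0.3093

Below the line: 20×₹6,000 (q = 20 of N = 88).
Log gaps: ln(23400/6000) = 1.3610 (×20).
W = 27.219531 / 88 = 0.3093.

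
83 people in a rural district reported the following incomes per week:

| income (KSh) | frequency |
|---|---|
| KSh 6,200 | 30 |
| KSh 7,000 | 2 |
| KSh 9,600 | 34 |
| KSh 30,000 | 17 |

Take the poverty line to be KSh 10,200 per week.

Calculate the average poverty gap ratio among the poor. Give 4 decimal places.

Poor units: 30×KSh 6,200, 2×KSh 7,000, 34×KSh 9,600 (q = 66 of N = 83).
Shortfall ratios (z−y)/z: 0.3922 (×30), 0.3137 (×2), 0.0588 (×34); sum = 14.392157.
I averages over the q = 66 poor units only: 14.392157 / 66 = 0.2181.

0.2181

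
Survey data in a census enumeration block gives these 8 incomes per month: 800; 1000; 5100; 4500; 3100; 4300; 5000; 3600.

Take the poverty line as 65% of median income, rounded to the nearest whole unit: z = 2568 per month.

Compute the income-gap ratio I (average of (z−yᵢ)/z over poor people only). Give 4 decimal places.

Poor units: 800, 1000 (q = 2 of N = 8).
Relative gaps: 0.6885, 0.6106; sum = 1.299065.
The income-gap ratio divides by q (the poor only): 1.299065 / 2 = 0.6495.

0.6495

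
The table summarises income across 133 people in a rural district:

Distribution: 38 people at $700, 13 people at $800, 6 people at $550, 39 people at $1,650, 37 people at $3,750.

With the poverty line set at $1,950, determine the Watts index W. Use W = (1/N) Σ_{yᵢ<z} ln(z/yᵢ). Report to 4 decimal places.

0.4859

Below the line: 6×$550, 38×$700, 13×$800, 39×$1,650 (q = 96 of N = 133).
Log shortfalls: ln(1950/550) = 1.2657 (×6); ln(1950/700) = 1.0245 (×38); ln(1950/800) = 0.8910 (×13); ln(1950/1650) = 0.1671 (×39).
W = 64.622920 / 133 = 0.4859.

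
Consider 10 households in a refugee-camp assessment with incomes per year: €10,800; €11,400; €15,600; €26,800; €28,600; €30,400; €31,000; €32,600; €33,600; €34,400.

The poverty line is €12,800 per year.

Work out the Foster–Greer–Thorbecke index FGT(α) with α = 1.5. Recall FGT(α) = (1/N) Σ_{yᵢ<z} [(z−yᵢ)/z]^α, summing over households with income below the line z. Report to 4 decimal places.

Incomes under z: €10,800, €11,400 (q = 2 of N = 10).
Gap ratios (z−y)/z: (12800−10800)/12800 = 0.1562; (12800−11400)/12800 = 0.1094.
Raised to α = 1.5: 0.06176; 0.03617.
Sum = 0.097936; FGT(1.5) = 0.097936 / 10 = 0.0098.

0.0098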